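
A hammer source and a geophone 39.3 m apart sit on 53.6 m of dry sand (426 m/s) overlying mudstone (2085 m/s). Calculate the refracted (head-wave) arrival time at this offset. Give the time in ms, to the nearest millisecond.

265 ms

θ_c = arcsin(V₁/V₂) = arcsin(426/2085) = 11.79°, cos θ_c = 0.9789.
Intercept time tᵢ = 2h cos θ_c / V₁ = 2·53.6·0.9789/426 = 0.24633 s.
t = x/V₂ + tᵢ = 39.3/2085 + 0.24633 = 0.26518 s.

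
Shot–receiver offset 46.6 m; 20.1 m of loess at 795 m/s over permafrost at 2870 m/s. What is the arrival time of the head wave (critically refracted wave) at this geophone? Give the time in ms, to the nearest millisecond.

θ_c = arcsin(V₁/V₂) = arcsin(795/2870) = 16.08°, cos θ_c = 0.9609.
Intercept time tᵢ = 2h cos θ_c / V₁ = 2·20.1·0.9609/795 = 0.04859 s.
t = x/V₂ + tᵢ = 46.6/2870 + 0.04859 = 0.06482 s.

65 ms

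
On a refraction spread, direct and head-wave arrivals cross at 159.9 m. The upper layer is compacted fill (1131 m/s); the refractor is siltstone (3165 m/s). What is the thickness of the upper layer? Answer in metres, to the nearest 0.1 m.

h = (x_cross/2)·√((V₂−V₁)/(V₂+V₁)).
(V₂−V₁)/(V₂+V₁) = (3165−1131)/(3165+1131) = 0.4735; √ = 0.6881.
h = (159.9/2)·0.6881 = 55.01 m.

55.0 m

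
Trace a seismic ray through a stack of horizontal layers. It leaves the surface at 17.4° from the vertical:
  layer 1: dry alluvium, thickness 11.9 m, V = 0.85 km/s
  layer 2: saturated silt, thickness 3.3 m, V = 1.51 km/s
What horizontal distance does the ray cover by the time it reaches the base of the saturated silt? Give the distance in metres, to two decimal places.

Apply Snell's law at each interface; in layer i the horizontal offset is hᵢ·tan θᵢ.
Layer 1: θ = 17.40°; offset = 11.9·tan 17.40° = 3.7292 m.
Layer 2: sin θ = 1.51·sin 17.4°/0.85 = 0.5312, θ = 32.09°; offset = 3.3·tan 32.09° = 2.0692 m.
Total horizontal offset = 5.7984 m.

5.80 m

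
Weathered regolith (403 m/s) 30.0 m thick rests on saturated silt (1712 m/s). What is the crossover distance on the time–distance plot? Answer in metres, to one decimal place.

θ_c = arcsin(403/1712) = 13.62°, so cos θ_c = 0.9719 and tᵢ = 2h cos θ_c/V₁ = 0.1447 s.
At crossover x/V₁ = x/V₂ + tᵢ ⇒ x = tᵢ/(1/V₁ − 1/V₂) = 0.14470/(2.4814e-03 − 5.8411e-04) = 76.27 m.

76.3 m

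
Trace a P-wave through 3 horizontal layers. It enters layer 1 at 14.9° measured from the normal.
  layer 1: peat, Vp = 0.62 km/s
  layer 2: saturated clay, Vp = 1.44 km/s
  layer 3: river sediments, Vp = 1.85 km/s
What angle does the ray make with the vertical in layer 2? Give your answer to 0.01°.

Ray parameter p = sin 14.9° / 0.62 = 4.1473e-01 s/km.
sin θ_2 = p·V_2 = 4.1473e-01 × 1.44 = 0.5972.
θ_2 = arcsin 0.5972 = 36.67°.

36.67°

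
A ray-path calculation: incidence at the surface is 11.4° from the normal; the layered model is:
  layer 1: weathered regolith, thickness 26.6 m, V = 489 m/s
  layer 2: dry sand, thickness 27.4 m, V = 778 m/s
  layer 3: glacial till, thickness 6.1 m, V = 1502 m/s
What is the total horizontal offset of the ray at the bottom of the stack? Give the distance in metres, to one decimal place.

19.1 m

Apply Snell's law at each interface; in layer i the horizontal offset is hᵢ·tan θᵢ.
Layer 1: θ = 11.40°; offset = 26.6·tan 11.40° = 5.364 m.
Layer 2: sin θ = 778·sin 11.4°/489 = 0.3145, θ = 18.33°; offset = 27.4·tan 18.33° = 9.077 m.
Layer 3: sin θ = 1502·sin 11.4°/489 = 0.6071, θ = 37.38°; offset = 6.1·tan 37.38° = 4.661 m.
Total horizontal offset = 19.101 m.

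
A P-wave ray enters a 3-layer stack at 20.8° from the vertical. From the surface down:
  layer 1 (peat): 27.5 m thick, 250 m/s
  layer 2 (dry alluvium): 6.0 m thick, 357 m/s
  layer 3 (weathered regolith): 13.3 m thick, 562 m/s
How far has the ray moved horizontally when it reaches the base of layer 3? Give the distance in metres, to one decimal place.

31.6 m

Ray parameter p = sin 20.8° / 250 m/s = 1.4204e-03 s/m.
Layer 1: θ = 20.80°; offset = 27.5·tan 20.80° = 10.446 m.
Layer 2: sin θ = p·357 = 0.5071 → θ = 30.47°; offset = 6.0·tan 30.47° = 3.530 m.
Layer 3: sin θ = p·562 = 0.7983 → θ = 52.97°; offset = 13.3·tan 52.97° = 17.628 m.
Summing the layer offsets gives 31.604 m.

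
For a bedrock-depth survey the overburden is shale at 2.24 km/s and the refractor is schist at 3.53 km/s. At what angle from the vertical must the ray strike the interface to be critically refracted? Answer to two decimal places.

Critical incidence: sin θ_c = V₁/V₂ = 2.24/3.53 = 0.6346.
θ_c = arcsin 0.6346 = 39.39°.

39.39°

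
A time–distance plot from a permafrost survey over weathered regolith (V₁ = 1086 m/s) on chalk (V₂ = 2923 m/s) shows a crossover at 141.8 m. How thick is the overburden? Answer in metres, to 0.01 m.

h = (x_cross/2)·√((V₂−V₁)/(V₂+V₁)).
(V₂−V₁)/(V₂+V₁) = (2923−1086)/(2923+1086) = 0.4582; √ = 0.6769.
h = (141.8/2)·0.6769 = 47.99 m.

47.99 m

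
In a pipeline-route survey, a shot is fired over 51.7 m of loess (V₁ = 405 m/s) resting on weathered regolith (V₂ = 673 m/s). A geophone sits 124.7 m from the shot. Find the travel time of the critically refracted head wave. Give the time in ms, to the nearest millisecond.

389 ms

t = x/V₂ + 2h·√(V₂²−V₁²)/(V₁V₂).
√(V₂²−V₁²) = √(673²−405²) = 537.5 m/s; delay term = 2·51.7·537.5/(405·673) = 0.20390 s.
t = 124.7/673 + 0.20390 = 0.38919 s.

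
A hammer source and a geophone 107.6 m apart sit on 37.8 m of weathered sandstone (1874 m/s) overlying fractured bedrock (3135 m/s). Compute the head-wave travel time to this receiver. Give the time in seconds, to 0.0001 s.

0.0667 s

θ_c = arcsin(V₁/V₂) = arcsin(1874/3135) = 36.71°, cos θ_c = 0.8017.
Intercept time tᵢ = 2h cos θ_c / V₁ = 2·37.8·0.8017/1874 = 0.03234 s.
t = x/V₂ + tᵢ = 107.6/3135 + 0.03234 = 0.06666 s.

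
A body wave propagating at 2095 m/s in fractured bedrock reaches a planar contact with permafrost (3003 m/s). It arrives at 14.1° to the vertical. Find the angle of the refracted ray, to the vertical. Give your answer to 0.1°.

Snell's law: sin θ₂ = (V₂/V₁)·sin θ₁ = (3003/2095)·sin 14.1° = 0.3492.
θ₂ = arcsin 0.3492 = 20.44° from the normal.

20.4°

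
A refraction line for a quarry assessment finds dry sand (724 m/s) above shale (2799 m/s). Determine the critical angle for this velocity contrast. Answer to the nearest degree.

At critical incidence the refracted ray runs along the interface (θ₂ = 90°), so sin θ_c = V₁/V₂.
θ_c = arcsin(724/2799) = arcsin 0.2587 = 14.99°.

15°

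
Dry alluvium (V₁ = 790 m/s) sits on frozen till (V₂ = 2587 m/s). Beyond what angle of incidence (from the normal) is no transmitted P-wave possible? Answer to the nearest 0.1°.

17.8°

At critical incidence the refracted ray runs along the interface (θ₂ = 90°), so sin θ_c = V₁/V₂.
θ_c = arcsin(790/2587) = arcsin 0.3054 = 17.78°.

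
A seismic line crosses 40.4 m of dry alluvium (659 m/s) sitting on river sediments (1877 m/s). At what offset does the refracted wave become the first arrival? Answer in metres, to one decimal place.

θ_c = arcsin(659/1877) = 20.55°, so cos θ_c = 0.9363 and tᵢ = 2h cos θ_c/V₁ = 0.1148 s.
At crossover x/V₁ = x/V₂ + tᵢ ⇒ x = tᵢ/(1/V₁ − 1/V₂) = 0.11480/(1.5175e-03 − 5.3277e-04) = 116.59 m.

116.6 m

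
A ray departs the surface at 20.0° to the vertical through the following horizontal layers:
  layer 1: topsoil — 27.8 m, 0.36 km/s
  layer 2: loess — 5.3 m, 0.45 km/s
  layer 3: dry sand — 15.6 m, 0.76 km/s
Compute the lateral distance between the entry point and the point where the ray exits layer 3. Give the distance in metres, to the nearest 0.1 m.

p = sin θ₁/V₁ = sin 20.0°/0.36 = 9.5006e-01 s/km is conserved through the stack.
Layer 1: θ = 20.00°; offset = 27.8·tan 20.00° = 10.118 m.
Layer 2: sin θ = p·0.45 = 0.4275 → θ = 25.31°; offset = 5.3·tan 25.31° = 2.506 m.
Layer 3: sin θ = p·0.76 = 0.7220 → θ = 46.22°; offset = 15.6·tan 46.22° = 16.281 m.
Summing the layer offsets gives 28.906 m.

28.9 m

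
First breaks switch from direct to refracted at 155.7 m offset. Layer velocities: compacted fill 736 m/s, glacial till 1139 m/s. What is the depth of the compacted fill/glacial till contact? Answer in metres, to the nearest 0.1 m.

h = (x_cross/2)·√((V₂−V₁)/(V₂+V₁)).
(V₂−V₁)/(V₂+V₁) = (1139−736)/(1139+736) = 0.2149; √ = 0.4636.
h = (155.7/2)·0.4636 = 36.09 m.

36.1 m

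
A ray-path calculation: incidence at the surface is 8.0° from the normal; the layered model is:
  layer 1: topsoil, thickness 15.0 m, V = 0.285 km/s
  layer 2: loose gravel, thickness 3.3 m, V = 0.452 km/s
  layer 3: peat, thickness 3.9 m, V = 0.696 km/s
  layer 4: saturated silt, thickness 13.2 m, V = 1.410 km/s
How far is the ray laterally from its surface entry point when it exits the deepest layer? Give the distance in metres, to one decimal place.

16.8 m

Apply Snell's law at each interface; in layer i the horizontal offset is hᵢ·tan θᵢ.
Layer 1: θ = 8.00°; offset = 15.0·tan 8.00° = 2.108 m.
Layer 2: sin θ = 0.452·sin 8.0°/0.285 = 0.2207, θ = 12.75°; offset = 3.3·tan 12.75° = 0.747 m.
Layer 3: sin θ = 0.696·sin 8.0°/0.285 = 0.3399, θ = 19.87°; offset = 3.9·tan 19.87° = 1.409 m.
Layer 4: sin θ = 1.410·sin 8.0°/0.285 = 0.6885, θ = 43.51°; offset = 13.2·tan 43.51° = 12.533 m.
Σ offsets = 16.797 m.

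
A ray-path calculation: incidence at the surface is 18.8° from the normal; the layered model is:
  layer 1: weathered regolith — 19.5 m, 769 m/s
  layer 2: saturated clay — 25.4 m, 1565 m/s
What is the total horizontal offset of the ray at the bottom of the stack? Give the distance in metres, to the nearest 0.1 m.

Ray parameter p = sin 18.8° / 769 m/s = 4.1907e-04 s/m.
Layer 1: θ = 18.80°; offset = 19.5·tan 18.80° = 6.638 m.
Layer 2: sin θ = p·1565 = 0.6558 → θ = 40.98°; offset = 25.4·tan 40.98° = 22.067 m.
Summing the layer offsets gives 28.706 m.

28.7 m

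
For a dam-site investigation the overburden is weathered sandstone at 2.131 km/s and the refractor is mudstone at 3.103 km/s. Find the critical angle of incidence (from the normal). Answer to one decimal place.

43.4°

Critical incidence: sin θ_c = V₁/V₂ = 2.131/3.103 = 0.6868.
θ_c = arcsin 0.6868 = 43.37°.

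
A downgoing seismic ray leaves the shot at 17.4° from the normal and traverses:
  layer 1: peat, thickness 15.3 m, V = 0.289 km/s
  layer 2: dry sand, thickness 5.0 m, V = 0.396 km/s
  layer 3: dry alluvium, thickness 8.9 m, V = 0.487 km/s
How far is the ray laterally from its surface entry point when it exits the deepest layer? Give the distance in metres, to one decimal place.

Apply Snell's law at each interface; in layer i the horizontal offset is hᵢ·tan θᵢ.
Layer 1: θ = 17.40°; offset = 15.3·tan 17.40° = 4.795 m.
Layer 2: sin θ = 0.396·sin 17.4°/0.289 = 0.4098, θ = 24.19°; offset = 5.0·tan 24.19° = 2.246 m.
Layer 3: sin θ = 0.487·sin 17.4°/0.289 = 0.5039, θ = 30.26°; offset = 8.9·tan 30.26° = 5.192 m.
Σ offsets = 12.233 m.

12.2 m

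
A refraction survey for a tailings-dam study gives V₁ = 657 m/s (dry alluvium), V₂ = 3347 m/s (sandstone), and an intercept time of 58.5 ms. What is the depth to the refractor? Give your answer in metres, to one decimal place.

19.6 m

h = tᵢ·V₁·V₂ / (2·√(V₂²−V₁²)).
√(V₂²−V₁²) = √(3347² − 657²) = 3281.9 m/s.
h = 0.0585 s × 657 × 3347 / (2 × 3281.9) = 19.60 m.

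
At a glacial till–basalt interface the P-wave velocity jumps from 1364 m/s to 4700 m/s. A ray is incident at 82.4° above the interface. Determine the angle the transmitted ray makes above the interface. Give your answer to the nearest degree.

Angle from the normal: 90° − 82.4° = 7.6°.
sin θ₁/V₁ = sin θ₂/V₂ ⇒ sin θ₂ = 4700·sin 7.6°/1364 = 4700·0.1323/1364 = 0.4557.
θ₂ = arcsin 0.4557 = 27.11° from the normal.
From the interface: 90° − 27.11° = 62.89°.

63°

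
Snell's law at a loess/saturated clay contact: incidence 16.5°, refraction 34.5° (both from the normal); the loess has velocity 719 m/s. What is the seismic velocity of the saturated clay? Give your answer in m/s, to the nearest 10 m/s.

Snell's law: sin 16.5°/V₁ = sin 34.5°/V₂.
V₂ = V₁·sin 34.5°/sin 16.5° = 719 × 1.9943 = 1433.89 m/s.

1430 m/s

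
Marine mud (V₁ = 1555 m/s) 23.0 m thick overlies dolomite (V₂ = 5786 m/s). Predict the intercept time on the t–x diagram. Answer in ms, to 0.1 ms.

28.5 ms

tᵢ = 2h·√(V₂²−V₁²)/(V₁V₂).
√(V₂²−V₁²) = √(5786²−1555²) = 5573.1 m/s.
tᵢ = 2·23.0·5573.1/(1555·5786) = 0.02849 s.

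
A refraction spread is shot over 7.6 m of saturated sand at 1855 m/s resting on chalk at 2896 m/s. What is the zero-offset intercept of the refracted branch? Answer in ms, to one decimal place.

6.3 ms

θ_c = arcsin(V₁/V₂) = arcsin(1855/2896) = 39.83°; cos θ_c = 0.7679.
tᵢ = 2h·cos θ_c / V₁ = 2·7.6·0.7679 / 1855 = 0.00629 s.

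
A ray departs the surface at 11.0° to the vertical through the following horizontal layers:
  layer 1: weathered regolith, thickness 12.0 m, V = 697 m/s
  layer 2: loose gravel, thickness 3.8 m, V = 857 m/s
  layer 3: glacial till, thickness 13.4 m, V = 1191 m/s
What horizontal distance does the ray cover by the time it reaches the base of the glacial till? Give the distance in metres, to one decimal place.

7.9 m

Apply Snell's law at each interface; in layer i the horizontal offset is hᵢ·tan θᵢ.
Layer 1: θ = 11.00°; offset = 12.0·tan 11.00° = 2.333 m.
Layer 2: sin θ = 857·sin 11.0°/697 = 0.2346, θ = 13.57°; offset = 3.8·tan 13.57° = 0.917 m.
Layer 3: sin θ = 1191·sin 11.0°/697 = 0.3260, θ = 19.03°; offset = 13.4·tan 19.03° = 4.622 m.
Σ offsets = 7.871 m.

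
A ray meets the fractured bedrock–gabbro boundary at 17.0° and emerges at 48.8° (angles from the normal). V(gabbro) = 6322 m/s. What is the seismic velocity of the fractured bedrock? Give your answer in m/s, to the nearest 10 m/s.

2460 m/s

Snell's law: sin 17.0°/V₁ = sin 48.8°/V₂.
V₁ = V₂·sin 17.0°/sin 48.8° = 6322 × 0.3886 = 2456.59 m/s.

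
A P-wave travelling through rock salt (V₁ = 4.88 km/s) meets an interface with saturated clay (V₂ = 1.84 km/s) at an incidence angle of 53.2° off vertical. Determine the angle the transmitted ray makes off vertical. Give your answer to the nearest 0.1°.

17.6°

Snell's law: sin θ₂ = (V₂/V₁)·sin θ₁ = (1.84/4.88)·sin 53.2° = 0.3019.
θ₂ = arcsin 0.3019 = 17.57° from the normal.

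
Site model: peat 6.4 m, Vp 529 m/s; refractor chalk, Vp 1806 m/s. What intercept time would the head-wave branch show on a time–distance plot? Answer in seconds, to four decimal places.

0.0231 s

θ_c = arcsin(V₁/V₂) = arcsin(529/1806) = 17.03°; cos θ_c = 0.9561.
tᵢ = 2h·cos θ_c / V₁ = 2·6.4·0.9561 / 529 = 0.02314 s.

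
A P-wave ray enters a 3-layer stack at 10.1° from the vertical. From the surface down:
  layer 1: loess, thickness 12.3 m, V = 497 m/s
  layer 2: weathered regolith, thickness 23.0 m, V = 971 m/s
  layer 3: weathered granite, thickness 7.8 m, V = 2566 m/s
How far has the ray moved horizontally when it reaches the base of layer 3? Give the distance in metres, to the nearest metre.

27 m

p = sin θ₁/V₁ = sin 10.1°/497 = 3.5285e-04 s/m is conserved through the stack.
Layer 1: θ = 10.10°; offset = 12.3·tan 10.10° = 2.191 m.
Layer 2: sin θ = p·971 = 0.3426 → θ = 20.04°; offset = 23.0·tan 20.04° = 8.388 m.
Layer 3: sin θ = p·2566 = 0.9054 → θ = 64.88°; offset = 7.8·tan 64.88° = 16.635 m.
Summing the layer offsets gives 27.214 m.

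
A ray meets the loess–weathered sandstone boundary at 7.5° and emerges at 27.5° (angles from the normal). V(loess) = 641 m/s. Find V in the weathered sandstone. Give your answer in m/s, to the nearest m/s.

sin 7.5° = 0.1305; sin 27.5° = 0.4617.
V₂ = V₁·(sin θ₂/sin θ₁) = 641·(0.4617/0.1305) = 2267.60 m/s.

2268 m/s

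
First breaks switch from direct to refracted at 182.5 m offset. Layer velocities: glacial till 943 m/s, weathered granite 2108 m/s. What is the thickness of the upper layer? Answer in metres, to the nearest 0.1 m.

x_cross = 2h·√((V₂+V₁)/(V₂−V₁)) → h = x_cross / (2·√((V₂+V₁)/(V₂−V₁))).
√((V₂+V₁)/(V₂−V₁)) = √((2108+943)/(2108−943)) = 1.6183.
h = 182.5 / (2·1.6183) = 56.39 m.

56.4 m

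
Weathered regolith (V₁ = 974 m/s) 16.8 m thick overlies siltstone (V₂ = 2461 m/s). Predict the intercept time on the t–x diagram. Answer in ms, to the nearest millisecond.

32 ms

tᵢ = 2h·√(V₂²−V₁²)/(V₁V₂).
√(V₂²−V₁²) = √(2461²−974²) = 2260.1 m/s.
tᵢ = 2·16.8·2260.1/(974·2461) = 0.03168 s.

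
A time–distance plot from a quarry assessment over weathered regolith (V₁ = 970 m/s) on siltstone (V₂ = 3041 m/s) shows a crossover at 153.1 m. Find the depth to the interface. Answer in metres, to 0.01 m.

h = (x_cross/2)·√((V₂−V₁)/(V₂+V₁)).
(V₂−V₁)/(V₂+V₁) = (3041−970)/(3041+970) = 0.5163; √ = 0.7186.
h = (153.1/2)·0.7186 = 55.01 m.

55.01 m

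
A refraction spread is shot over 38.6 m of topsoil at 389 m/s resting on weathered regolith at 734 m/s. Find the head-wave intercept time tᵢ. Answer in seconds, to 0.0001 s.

θ_c = arcsin(V₁/V₂) = arcsin(389/734) = 32.00°; cos θ_c = 0.8480.
tᵢ = 2h·cos θ_c / V₁ = 2·38.6·0.8480 / 389 = 0.16829 s.

0.1683 s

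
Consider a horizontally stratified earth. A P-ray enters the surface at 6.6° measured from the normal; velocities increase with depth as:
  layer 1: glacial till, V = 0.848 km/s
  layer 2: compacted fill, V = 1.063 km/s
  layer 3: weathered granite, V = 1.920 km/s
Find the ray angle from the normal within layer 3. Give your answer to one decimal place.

15.1°

Snell's law across each interface conserves sin θ / V, so sin θ_3 = V_3·sin θ₁/V₁.
sin θ_3 = 1.920 × sin 6.6° / 0.848 = 0.2602.
θ_3 = arcsin 0.2602 = 15.08°.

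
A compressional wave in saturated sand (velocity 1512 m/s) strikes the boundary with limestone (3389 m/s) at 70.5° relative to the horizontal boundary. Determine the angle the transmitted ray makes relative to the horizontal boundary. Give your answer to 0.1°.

Convert to the normal: θ₁ = 90° − 70.5° = 19.5°.
Snell's law: sin θ₂ = (V₂/V₁)·sin θ₁ = (3389/1512)·sin 19.5° = 0.7482.
θ₂ = sin⁻¹(0.7482) = 48.43° (from vertical).
From the interface: 90° − 48.43° = 41.57°.

41.6°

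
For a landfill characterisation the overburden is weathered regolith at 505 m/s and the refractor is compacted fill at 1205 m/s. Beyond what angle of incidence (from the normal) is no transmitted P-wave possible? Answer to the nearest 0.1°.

At critical incidence the refracted ray runs along the interface (θ₂ = 90°), so sin θ_c = V₁/V₂.
θ_c = arcsin(505/1205) = arcsin 0.4191 = 24.78°.

24.8°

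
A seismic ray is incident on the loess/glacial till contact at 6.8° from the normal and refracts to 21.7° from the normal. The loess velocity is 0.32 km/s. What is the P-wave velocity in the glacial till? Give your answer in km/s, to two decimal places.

1.00 km/s

Snell's law: sin 6.8°/V₁ = sin 21.7°/V₂.
V₂ = V₁·sin 21.7°/sin 6.8° = 0.32 × 3.1228 = 1.00 km/s.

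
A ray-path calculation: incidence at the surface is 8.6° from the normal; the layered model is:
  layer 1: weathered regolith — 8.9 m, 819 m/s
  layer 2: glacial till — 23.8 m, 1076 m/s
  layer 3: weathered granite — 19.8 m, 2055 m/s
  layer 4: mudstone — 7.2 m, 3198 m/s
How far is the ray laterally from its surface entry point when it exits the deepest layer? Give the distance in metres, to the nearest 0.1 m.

19.3 m

Ray parameter p = sin 8.6° / 819 m/s = 1.8258e-04 s/m.
Layer 1: θ = 8.60°; offset = 8.9·tan 8.60° = 1.346 m.
Layer 2: sin θ = p·1076 = 0.1965 → θ = 11.33°; offset = 23.8·tan 11.33° = 4.769 m.
Layer 3: sin θ = p·2055 = 0.3752 → θ = 22.04°; offset = 19.8·tan 22.04° = 8.015 m.
Layer 4: sin θ = p·3198 = 0.5839 → θ = 35.73°; offset = 7.2·tan 35.73° = 5.179 m.
Total horizontal offset = 19.308 m.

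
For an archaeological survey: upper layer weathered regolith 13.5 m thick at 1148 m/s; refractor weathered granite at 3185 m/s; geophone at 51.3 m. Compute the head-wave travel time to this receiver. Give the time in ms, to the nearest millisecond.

θ_c = arcsin(V₁/V₂) = arcsin(1148/3185) = 21.13°, cos θ_c = 0.9328.
Intercept time tᵢ = 2h cos θ_c / V₁ = 2·13.5·0.9328/1148 = 0.02194 s.
t = x/V₂ + tᵢ = 51.3/3185 + 0.02194 = 0.03805 s.

38 ms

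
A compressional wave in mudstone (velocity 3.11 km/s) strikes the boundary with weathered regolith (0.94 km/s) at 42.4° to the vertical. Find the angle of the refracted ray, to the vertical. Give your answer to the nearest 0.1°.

11.8°

Snell's law: sin θ₂ = (V₂/V₁)·sin θ₁ = (0.94/3.11)·sin 42.4° = 0.2038.
θ₂ = sin⁻¹(0.2038) = 11.76° (from vertical).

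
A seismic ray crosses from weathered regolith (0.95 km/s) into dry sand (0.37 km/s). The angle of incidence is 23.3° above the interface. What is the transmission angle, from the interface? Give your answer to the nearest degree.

69°

Angle from the normal: 90° − 23.3° = 66.7°.
Snell's law: sin θ₂ = (V₂/V₁)·sin θ₁ = (0.37/0.95)·sin 66.7° = 0.3577.
θ₂ = arcsin 0.3577 = 20.96° from the normal.
From the interface: 90° − 20.96° = 69.04°.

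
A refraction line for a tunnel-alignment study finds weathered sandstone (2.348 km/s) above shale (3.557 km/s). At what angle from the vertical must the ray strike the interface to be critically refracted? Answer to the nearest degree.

At critical incidence the refracted ray runs along the interface (θ₂ = 90°), so sin θ_c = V₁/V₂.
θ_c = arcsin(2.348/3.557) = arcsin 0.6601 = 41.31°.

41°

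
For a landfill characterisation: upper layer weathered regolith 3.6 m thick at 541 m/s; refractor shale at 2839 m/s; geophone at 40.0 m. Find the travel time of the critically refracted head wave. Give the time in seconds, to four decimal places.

t = x/V₂ + 2h·√(V₂²−V₁²)/(V₁V₂).
√(V₂²−V₁²) = √(2839²−541²) = 2787.0 m/s; delay term = 2·3.6·2787.0/(541·2839) = 0.01306 s.
t = 40.0/2839 + 0.01306 = 0.02715 s.

0.0272 s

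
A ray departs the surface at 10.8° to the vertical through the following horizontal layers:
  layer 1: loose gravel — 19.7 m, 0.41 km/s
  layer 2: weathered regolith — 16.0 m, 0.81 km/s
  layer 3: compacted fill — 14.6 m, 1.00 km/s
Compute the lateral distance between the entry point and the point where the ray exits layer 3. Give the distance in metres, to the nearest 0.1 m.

17.6 m

Ray parameter p = sin 10.8° / 0.41 km/s = 4.5703e-01 s/km.
Layer 1: θ = 10.80°; offset = 19.7·tan 10.80° = 3.758 m.
Layer 2: sin θ = p·0.81 = 0.3702 → θ = 21.73°; offset = 16.0·tan 21.73° = 6.376 m.
Layer 3: sin θ = p·1.00 = 0.4570 → θ = 27.20°; offset = 14.6·tan 27.20° = 7.502 m.
Summing the layer offsets gives 17.636 m.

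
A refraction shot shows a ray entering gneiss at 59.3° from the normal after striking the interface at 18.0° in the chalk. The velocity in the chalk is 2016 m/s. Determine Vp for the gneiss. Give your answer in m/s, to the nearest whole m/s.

5610 m/s

Snell's law: sin 18.0°/V₁ = sin 59.3°/V₂.
V₂ = V₁·sin 59.3°/sin 18.0° = 2016 × 2.7825 = 5609.60 m/s.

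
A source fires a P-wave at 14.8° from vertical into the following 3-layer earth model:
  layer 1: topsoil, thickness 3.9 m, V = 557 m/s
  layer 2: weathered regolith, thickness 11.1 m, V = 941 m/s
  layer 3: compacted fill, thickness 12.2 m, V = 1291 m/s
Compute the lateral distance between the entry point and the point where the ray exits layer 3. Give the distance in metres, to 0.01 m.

15.30 m

Ray parameter p = sin 14.8° / 557 m/s = 4.5861e-04 s/m.
Layer 1: θ = 14.80°; offset = 3.9·tan 14.80° = 1.0304 m.
Layer 2: sin θ = p·941 = 0.4316 → θ = 25.57°; offset = 11.1·tan 25.57° = 5.3102 m.
Layer 3: sin θ = p·1291 = 0.5921 → θ = 36.30°; offset = 12.2·tan 36.30° = 8.9630 m.
Σ offsets = 15.3036 m.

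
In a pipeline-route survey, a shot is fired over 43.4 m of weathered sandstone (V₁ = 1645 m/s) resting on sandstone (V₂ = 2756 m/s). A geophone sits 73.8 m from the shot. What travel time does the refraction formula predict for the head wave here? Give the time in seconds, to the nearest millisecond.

0.069 s

t = x/V₂ + 2h·√(V₂²−V₁²)/(V₁V₂).
√(V₂²−V₁²) = √(2756²−1645²) = 2211.2 m/s; delay term = 2·43.4·2211.2/(1645·2756) = 0.04234 s.
t = 73.8/2756 + 0.04234 = 0.06911 s.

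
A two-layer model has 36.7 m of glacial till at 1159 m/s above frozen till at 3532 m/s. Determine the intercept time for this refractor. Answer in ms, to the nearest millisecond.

60 ms

θ_c = arcsin(V₁/V₂) = arcsin(1159/3532) = 19.16°; cos θ_c = 0.9446.
tᵢ = 2h·cos θ_c / V₁ = 2·36.7·0.9446 / 1159 = 0.05982 s.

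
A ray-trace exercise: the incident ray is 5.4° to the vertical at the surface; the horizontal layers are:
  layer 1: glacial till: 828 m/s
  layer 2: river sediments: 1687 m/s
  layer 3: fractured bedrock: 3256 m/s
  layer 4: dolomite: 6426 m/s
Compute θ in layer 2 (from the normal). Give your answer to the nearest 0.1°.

Snell's law across each interface conserves sin θ / V, so sin θ_2 = V_2·sin θ₁/V₁.
sin θ_2 = 1687 × sin 5.4° / 828 = 0.1917.
θ_2 = arcsin 0.1917 = 11.05°.

11.1°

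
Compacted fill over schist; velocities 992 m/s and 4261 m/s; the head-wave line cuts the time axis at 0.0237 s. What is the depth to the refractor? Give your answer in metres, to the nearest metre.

12 m

h = tᵢ·V₁·V₂ / (2·√(V₂²−V₁²)).
√(V₂²−V₁²) = √(4261² − 992²) = 4143.9 m/s.
h = 0.0237 s × 992 × 4261 / (2 × 4143.9) = 12.09 m.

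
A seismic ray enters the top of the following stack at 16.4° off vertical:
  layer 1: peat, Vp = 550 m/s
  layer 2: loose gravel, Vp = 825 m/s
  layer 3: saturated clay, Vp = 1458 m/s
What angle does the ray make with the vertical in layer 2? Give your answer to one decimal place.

25.1°

Ray parameter p = sin 16.4° / 550 = 5.1335e-04 s/m.
sin θ_2 = p·V_2 = 5.1335e-04 × 825 = 0.4235.
θ_2 = 25.06° from the vertical.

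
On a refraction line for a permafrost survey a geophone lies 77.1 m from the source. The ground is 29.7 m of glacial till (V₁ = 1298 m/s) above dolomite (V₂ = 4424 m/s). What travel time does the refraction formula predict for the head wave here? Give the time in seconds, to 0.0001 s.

0.0612 s

t = x/V₂ + 2h·√(V₂²−V₁²)/(V₁V₂).
√(V₂²−V₁²) = √(4424²−1298²) = 4229.3 m/s; delay term = 2·29.7·4229.3/(1298·4424) = 0.04375 s.
t = 77.1/4424 + 0.04375 = 0.06118 s.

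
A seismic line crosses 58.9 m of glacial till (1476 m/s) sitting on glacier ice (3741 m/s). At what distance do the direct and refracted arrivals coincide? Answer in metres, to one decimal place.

x_cross = 2h·√((V₂+V₁)/(V₂−V₁)).
(V₂+V₁)/(V₂−V₁) = (3741+1476)/(3741−1476) = 2.3033; √ = 1.5177.
x_cross = 2·58.9·1.5177 = 178.78 m.

178.8 m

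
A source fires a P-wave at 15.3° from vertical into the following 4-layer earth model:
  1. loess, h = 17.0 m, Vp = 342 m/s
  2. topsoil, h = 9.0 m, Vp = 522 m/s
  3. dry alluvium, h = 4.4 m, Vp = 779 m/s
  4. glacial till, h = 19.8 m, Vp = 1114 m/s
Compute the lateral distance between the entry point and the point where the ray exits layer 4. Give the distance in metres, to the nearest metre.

Ray parameter p = sin 15.3° / 342 m/s = 7.7156e-04 s/m.
Layer 1: θ = 15.30°; offset = 17.0·tan 15.30° = 4.651 m.
Layer 2: sin θ = p·522 = 0.4028 → θ = 23.75°; offset = 9.0·tan 23.75° = 3.960 m.
Layer 3: sin θ = p·779 = 0.6010 → θ = 36.94°; offset = 4.4·tan 36.94° = 3.309 m.
Layer 4: sin θ = p·1114 = 0.8595 → θ = 59.26°; offset = 19.8·tan 59.26° = 33.297 m.
Total horizontal offset = 45.217 m.

45 m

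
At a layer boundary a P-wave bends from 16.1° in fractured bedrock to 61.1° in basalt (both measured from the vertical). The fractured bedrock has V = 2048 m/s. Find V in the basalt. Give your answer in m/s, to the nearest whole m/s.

6465 m/s

Snell's law: sin 16.1°/V₁ = sin 61.1°/V₂.
V₂ = V₁·sin 61.1°/sin 16.1° = 2048 × 3.1569 = 6465.40 m/s.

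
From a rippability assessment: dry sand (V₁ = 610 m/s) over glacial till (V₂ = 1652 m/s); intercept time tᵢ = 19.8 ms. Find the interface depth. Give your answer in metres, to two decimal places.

h = tᵢ·V₁·V₂ / (2·√(V₂²−V₁²)).
√(V₂²−V₁²) = √(1652² − 610²) = 1535.3 m/s.
h = 0.0198 s × 610 × 1652 / (2 × 1535.3) = 6.50 m.

6.50 m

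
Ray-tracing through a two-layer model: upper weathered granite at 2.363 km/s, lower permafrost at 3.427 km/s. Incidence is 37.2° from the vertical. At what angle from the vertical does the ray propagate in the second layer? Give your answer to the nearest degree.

61°

Snell's law: sin θ₂ = (V₂/V₁)·sin θ₁ = (3.427/2.363)·sin 37.2° = 0.8768.
θ₂ = arcsin 0.8768 = 61.26° from the normal.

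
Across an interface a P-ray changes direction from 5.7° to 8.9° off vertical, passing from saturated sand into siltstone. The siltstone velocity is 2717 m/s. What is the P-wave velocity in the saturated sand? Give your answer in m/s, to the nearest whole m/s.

Snell's law: sin 5.7°/V₁ = sin 8.9°/V₂.
V₁ = V₂·sin 5.7°/sin 8.9° = 2717 × 0.6420 = 1744.24 m/s.

1744 m/s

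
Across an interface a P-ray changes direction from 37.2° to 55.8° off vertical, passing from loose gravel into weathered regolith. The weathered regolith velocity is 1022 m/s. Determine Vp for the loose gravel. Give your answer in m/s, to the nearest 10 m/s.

750 m/s

sin 37.2° = 0.6046; sin 55.8° = 0.8271.
V₁ = V₂·(sin θ₁/sin θ₂) = 1022·(0.6046/0.8271) = 747.09 m/s.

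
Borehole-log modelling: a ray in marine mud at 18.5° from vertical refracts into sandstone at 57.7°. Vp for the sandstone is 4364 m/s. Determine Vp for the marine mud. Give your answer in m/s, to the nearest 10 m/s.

sin 18.5° = 0.3173; sin 57.7° = 0.8453.
V₁ = V₂·(sin θ₁/sin θ₂) = 4364·(0.3173/0.8453) = 1638.21 m/s.

1640 m/s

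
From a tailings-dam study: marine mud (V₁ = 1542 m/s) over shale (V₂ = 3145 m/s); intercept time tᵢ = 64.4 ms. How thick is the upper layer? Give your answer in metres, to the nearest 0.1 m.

θ_c = arcsin(1542/3145) = 29.36°; cos θ_c = 0.8716.
tᵢ = 2h cos θ_c/V₁ ⇒ h = tᵢ·V₁/(2 cos θ_c) = 0.0644·1542/(2·0.8716) = 56.97 m.

57.0 m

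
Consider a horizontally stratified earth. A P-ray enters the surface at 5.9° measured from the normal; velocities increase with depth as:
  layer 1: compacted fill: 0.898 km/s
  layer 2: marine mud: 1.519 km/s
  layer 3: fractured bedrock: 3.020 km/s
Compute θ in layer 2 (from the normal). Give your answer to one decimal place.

Ray parameter p = sin 5.9° / 0.898 = 1.1447e-01 s/km.
sin θ_2 = p·V_2 = 1.1447e-01 × 1.519 = 0.1739.
θ_2 = 10.01° from the vertical.

10.0°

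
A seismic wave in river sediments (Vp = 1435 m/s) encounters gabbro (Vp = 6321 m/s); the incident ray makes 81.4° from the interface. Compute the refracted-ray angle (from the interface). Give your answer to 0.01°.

Convert to the normal: θ₁ = 90° − 81.4° = 8.6°.
sin θ₁/V₁ = sin θ₂/V₂ ⇒ sin θ₂ = 6321·sin 8.6°/1435 = 6321·0.1495/1435 = 0.6587.
θ₂ = sin⁻¹(0.6587) = 41.20° (from vertical).
From the interface: 90° − 41.20° = 48.80°.

48.80°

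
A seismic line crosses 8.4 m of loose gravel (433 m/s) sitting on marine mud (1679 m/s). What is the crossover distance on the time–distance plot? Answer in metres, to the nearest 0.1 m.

21.9 m

θ_c = arcsin(433/1679) = 14.94°, so cos θ_c = 0.9662 and tᵢ = 2h cos θ_c/V₁ = 0.0375 s.
At crossover x/V₁ = x/V₂ + tᵢ ⇒ x = tᵢ/(1/V₁ − 1/V₂) = 0.03749/(2.3095e-03 − 5.9559e-04) = 21.87 m.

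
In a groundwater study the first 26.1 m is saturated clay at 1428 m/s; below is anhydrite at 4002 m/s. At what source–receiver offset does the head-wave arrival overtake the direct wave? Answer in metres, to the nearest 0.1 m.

75.8 m

x_cross = 2h·√((V₂+V₁)/(V₂−V₁)).
(V₂+V₁)/(V₂−V₁) = (4002+1428)/(4002−1428) = 2.1096; √ = 1.4524.
x_cross = 2·26.1·1.4524 = 75.82 m.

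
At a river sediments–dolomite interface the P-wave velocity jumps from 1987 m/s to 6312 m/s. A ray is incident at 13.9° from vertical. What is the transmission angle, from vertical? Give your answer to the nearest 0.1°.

49.7°

Snell's law: sin θ₂ = (V₂/V₁)·sin θ₁ = (6312/1987)·sin 13.9° = 0.7631.
θ₂ = sin⁻¹(0.7631) = 49.74° (from vertical).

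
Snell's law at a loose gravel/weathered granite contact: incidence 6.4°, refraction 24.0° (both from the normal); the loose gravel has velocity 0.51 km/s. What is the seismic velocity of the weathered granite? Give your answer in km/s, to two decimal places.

sin 6.4° = 0.1115; sin 24.0° = 0.4067.
V₂ = V₁·(sin θ₂/sin θ₁) = 0.51·(0.4067/0.1115) = 1.86 km/s.

1.86 km/s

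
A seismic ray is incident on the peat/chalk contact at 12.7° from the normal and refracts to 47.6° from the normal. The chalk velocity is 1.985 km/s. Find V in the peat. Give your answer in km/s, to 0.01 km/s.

0.59 km/s

sin 12.7° = 0.2198; sin 47.6° = 0.7385.
V₁ = V₂·(sin θ₁/sin θ₂) = 1.985·(0.2198/0.7385) = 0.59 km/s.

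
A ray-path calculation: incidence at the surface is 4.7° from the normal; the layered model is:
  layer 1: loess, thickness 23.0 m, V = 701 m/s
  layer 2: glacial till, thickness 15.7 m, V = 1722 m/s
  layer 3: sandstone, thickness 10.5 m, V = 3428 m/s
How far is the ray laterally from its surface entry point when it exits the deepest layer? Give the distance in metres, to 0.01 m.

9.71 m

Apply Snell's law at each interface; in layer i the horizontal offset is hᵢ·tan θᵢ.
Layer 1: θ = 4.70°; offset = 23.0·tan 4.70° = 1.8909 m.
Layer 2: sin θ = 1722·sin 4.7°/701 = 0.2013, θ = 11.61°; offset = 15.7·tan 11.61° = 3.2261 m.
Layer 3: sin θ = 3428·sin 4.7°/701 = 0.4007, θ = 23.62°; offset = 10.5·tan 23.62° = 4.5920 m.
Total horizontal offset = 9.7091 m.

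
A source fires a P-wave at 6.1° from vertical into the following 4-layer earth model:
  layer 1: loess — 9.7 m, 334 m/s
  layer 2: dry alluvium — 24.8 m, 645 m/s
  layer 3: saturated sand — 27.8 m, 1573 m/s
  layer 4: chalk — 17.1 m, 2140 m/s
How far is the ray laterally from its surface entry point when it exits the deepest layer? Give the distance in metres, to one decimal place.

p = sin θ₁/V₁ = sin 6.1°/334 = 3.1816e-04 s/m is conserved through the stack.
Layer 1: θ = 6.10°; offset = 9.7·tan 6.10° = 1.037 m.
Layer 2: sin θ = p·645 = 0.2052 → θ = 11.84°; offset = 24.8·tan 11.84° = 5.200 m.
Layer 3: sin θ = p·1573 = 0.5005 → θ = 30.03°; offset = 27.8·tan 30.03° = 16.070 m.
Layer 4: sin θ = p·2140 = 0.6809 → θ = 42.91°; offset = 17.1·tan 42.91° = 15.896 m.
Σ offsets = 38.203 m.

38.2 m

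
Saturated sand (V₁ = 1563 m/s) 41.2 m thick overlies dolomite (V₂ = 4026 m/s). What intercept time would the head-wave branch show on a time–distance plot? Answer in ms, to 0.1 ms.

θ_c = arcsin(V₁/V₂) = arcsin(1563/4026) = 22.84°; cos θ_c = 0.9216.
tᵢ = 2h·cos θ_c / V₁ = 2·41.2·0.9216 / 1563 = 0.04858 s.

48.6 ms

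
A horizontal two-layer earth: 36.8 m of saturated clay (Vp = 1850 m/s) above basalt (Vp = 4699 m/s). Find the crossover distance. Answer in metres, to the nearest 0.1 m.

θ_c = arcsin(1850/4699) = 23.18°, so cos θ_c = 0.9192 and tᵢ = 2h cos θ_c/V₁ = 0.0366 s.
At crossover x/V₁ = x/V₂ + tᵢ ⇒ x = tᵢ/(1/V₁ − 1/V₂) = 0.03657/(5.4054e-04 − 2.1281e-04) = 111.59 m.

111.6 m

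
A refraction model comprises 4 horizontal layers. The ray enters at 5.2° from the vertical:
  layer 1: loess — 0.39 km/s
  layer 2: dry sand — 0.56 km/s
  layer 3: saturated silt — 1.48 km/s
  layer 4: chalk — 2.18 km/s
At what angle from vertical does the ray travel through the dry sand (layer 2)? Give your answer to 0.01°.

Ray parameter p = sin 5.2° / 0.39 = 2.3239e-01 s/km.
sin θ_2 = p·V_2 = 2.3239e-01 × 0.56 = 0.1301.
θ_2 = arcsin 0.1301 = 7.48°.

7.48°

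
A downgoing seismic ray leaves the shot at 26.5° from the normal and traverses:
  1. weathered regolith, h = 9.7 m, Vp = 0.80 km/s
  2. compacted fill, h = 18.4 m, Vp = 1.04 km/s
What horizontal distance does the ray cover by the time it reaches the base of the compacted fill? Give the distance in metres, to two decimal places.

Ray parameter p = sin 26.5° / 0.80 km/s = 5.5775e-01 s/km.
Layer 1: θ = 26.50°; offset = 9.7·tan 26.50° = 4.8362 m.
Layer 2: sin θ = p·1.04 = 0.5801 → θ = 35.45°; offset = 18.4·tan 35.45° = 13.1026 m.
Σ offsets = 17.9388 m.

17.94 m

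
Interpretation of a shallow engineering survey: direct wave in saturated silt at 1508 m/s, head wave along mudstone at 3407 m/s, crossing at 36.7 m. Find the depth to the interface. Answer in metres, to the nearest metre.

11 m

h = (x_cross/2)·√((V₂−V₁)/(V₂+V₁)).
(V₂−V₁)/(V₂+V₁) = (3407−1508)/(3407+1508) = 0.3864; √ = 0.6216.
h = (36.7/2)·0.6216 = 11.41 m.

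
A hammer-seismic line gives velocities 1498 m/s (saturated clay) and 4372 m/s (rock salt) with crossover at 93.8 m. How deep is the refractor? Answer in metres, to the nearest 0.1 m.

h = (x_cross/2)·√((V₂−V₁)/(V₂+V₁)).
(V₂−V₁)/(V₂+V₁) = (4372−1498)/(4372+1498) = 0.4896; √ = 0.6997.
h = (93.8/2)·0.6997 = 32.82 m.

32.8 m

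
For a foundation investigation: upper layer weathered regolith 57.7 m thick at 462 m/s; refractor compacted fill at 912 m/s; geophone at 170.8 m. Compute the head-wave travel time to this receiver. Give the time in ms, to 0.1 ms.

402.6 ms

t = x/V₂ + 2h·√(V₂²−V₁²)/(V₁V₂).
√(V₂²−V₁²) = √(912²−462²) = 786.3 m/s; delay term = 2·57.7·786.3/(462·912) = 0.21536 s.
t = 170.8/912 + 0.21536 = 0.40264 s.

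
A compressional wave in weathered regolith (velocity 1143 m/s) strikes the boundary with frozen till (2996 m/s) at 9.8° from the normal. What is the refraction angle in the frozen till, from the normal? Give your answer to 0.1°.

26.5°

Snell's law: sin θ₂ = (V₂/V₁)·sin θ₁ = (2996/1143)·sin 9.8° = 0.4461.
θ₂ = arcsin 0.4461 = 26.50° from the normal.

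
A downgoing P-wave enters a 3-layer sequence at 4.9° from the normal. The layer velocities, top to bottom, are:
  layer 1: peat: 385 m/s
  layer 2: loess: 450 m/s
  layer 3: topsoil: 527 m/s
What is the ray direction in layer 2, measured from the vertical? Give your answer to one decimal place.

5.7°

Ray parameter p = sin 4.9° / 385 = 2.2186e-04 s/m.
sin θ_2 = p·V_2 = 2.2186e-04 × 450 = 0.0998.
θ_2 = 5.73° from the vertical.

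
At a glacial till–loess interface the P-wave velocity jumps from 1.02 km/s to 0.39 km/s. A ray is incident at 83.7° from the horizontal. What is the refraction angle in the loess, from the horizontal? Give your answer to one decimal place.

Angle from the normal: 90° − 83.7° = 6.3°.
Snell's law: sin θ₂ = (V₂/V₁)·sin θ₁ = (0.39/1.02)·sin 6.3° = 0.0420.
θ₂ = arcsin 0.0420 = 2.40° from the normal.
From the interface: 90° − 2.40° = 87.60°.

87.6°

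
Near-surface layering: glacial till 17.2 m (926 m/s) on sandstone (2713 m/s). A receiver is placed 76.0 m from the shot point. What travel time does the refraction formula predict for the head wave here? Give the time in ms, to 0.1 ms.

θ_c = arcsin(V₁/V₂) = arcsin(926/2713) = 19.96°, cos θ_c = 0.9399.
Intercept time tᵢ = 2h cos θ_c / V₁ = 2·17.2·0.9399/926 = 0.03492 s.
t = x/V₂ + tᵢ = 76.0/2713 + 0.03492 = 0.06293 s.

62.9 ms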